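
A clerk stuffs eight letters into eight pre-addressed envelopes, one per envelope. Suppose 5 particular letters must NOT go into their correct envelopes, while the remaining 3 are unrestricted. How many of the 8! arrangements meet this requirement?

21234

Let A_j be the event that the j-th constrained one is fixed. By inclusion-exclusion over the 5 events:
Σ_{j=0}^{5} (-1)^j C(5,j)(8-j)!
= C(5,0)·8! - C(5,1)·7! + C(5,2)·6! - C(5,3)·5! + C(5,4)·4! - C(5,5)·3!
= 40320 - 25200 + 7200 - 1200 + 120 - 6
= 21234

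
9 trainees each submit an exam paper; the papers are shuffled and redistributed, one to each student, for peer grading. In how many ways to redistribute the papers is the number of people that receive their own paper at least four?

6883

# with exactly i fixed is C(9,i)·!(9-i); sum over i=4..9:
  i=4: C(9,4)·!5 = 126·44 = 5544
  i=5: C(9,5)·!4 = 126·9 = 1134
  i=6: C(9,6)·!3 = 84·2 = 168
  i=7: C(9,7)·!2 = 36·1 = 36
  i=8: C(9,8)·!1 = 9·0 = 0
  i=9: C(9,9)·!0 = 1·1 = 1
Total = 6883.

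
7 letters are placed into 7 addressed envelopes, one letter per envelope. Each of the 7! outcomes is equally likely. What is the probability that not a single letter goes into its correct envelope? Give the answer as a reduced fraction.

103/280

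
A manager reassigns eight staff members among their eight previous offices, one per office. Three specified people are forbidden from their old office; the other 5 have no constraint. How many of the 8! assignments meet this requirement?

27240

Inclusion-exclusion on the 3 forbidden self-matches:
Σ_{j=0}^{3} (-1)^j C(3,j)(8-j)!
= C(3,0)·8! - C(3,1)·7! + C(3,2)·6! - C(3,3)·5!
= 40320 - 15120 + 2160 - 120
= 27240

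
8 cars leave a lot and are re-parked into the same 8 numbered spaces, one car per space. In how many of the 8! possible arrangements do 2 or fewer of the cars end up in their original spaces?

Sum C(8,i)·!(8-i) for i = 0..2:
  i=0: C(8,0)·!8 = 1·14833 = 14833
  i=1: C(8,1)·!7 = 8·1854 = 14832
  i=2: C(8,2)·!6 = 28·265 = 7420
Total = 37085.

37085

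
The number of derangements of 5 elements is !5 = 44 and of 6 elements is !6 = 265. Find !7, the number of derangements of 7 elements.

!7 = (7-1)·(!6 + !5) = 6·(265 + 44) = 6·309 = 1854.

1854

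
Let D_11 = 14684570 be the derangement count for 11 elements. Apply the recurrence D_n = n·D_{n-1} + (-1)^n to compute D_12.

176214841

D_12 = 12·14684570 + 1 = 176214841.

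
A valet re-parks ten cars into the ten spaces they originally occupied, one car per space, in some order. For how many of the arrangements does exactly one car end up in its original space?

1334960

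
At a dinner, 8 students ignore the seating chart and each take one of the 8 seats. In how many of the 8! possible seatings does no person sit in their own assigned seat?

14833

!8 is the nearest integer to 8!/e.
8! = 40320, and 40320/e ≈ 14832.90, so !8 = 14833.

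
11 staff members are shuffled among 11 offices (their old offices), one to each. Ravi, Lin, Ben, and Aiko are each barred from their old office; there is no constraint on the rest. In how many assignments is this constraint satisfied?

27422640

Inclusion-exclusion on the 4 forbidden self-matches:
Σ_{j=0}^{4} (-1)^j C(4,j)(11-j)!
= C(4,0)·11! - C(4,1)·10! + C(4,2)·9! - C(4,3)·8! + C(4,4)·7!
= 39916800 - 14515200 + 2177280 - 161280 + 5040
= 27422640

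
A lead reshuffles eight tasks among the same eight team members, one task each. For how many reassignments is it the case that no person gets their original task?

14833

!8 is the nearest integer to 8!/e.
8! = 40320, and 40320/e ≈ 14832.90, so !8 = 14833.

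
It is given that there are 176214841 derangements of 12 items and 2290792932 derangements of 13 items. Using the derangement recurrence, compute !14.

32071101049

!14 = (14-1)·(!13 + !12) = 13·(2290792932 + 176214841) = 13·2467007773 = 32071101049.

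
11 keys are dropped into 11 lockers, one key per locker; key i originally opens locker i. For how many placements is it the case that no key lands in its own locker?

14684570

Use !n = n·!(n-1) + (-1)^n.
!11 = 11·1334961 - 1 = 14684570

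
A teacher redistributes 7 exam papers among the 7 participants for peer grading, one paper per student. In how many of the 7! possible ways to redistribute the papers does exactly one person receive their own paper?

1855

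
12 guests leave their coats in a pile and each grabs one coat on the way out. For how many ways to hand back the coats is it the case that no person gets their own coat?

The number of derangements of 12 is !12 = Σ_{k=0}^{12} (-1)^k·12!/k!
= 12! - 12!/1! + 12!/2! - 12!/3! + 12!/4! - 12!/5! + 12!/6! - 12!/7! + 12!/8! - 12!/9! + 12!/10! - 12!/11! + 12!/12!
= 479001600 - 479001600 + 239500800 - 79833600 + 19958400 - 3991680 + 665280 - 95040 + 11880 - 1320 + 132 - 12 + 1
= 176214841

176214841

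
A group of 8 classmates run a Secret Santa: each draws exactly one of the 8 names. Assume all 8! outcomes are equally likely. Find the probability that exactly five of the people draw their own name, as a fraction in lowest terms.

1/360

Favorable outcomes: C(8,5)·!3 = 56·2 = 112.
Total outcomes: 8! = 40320.
Probability = 112/40320 = 1/360.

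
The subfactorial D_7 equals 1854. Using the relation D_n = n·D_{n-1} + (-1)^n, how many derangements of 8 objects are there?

D_8 = 8·1854 + 1 = 14833.

14833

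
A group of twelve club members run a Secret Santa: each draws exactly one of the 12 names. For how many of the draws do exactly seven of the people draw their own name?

34848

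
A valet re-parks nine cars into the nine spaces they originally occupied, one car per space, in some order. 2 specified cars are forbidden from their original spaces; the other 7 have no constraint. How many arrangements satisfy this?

Let A_j be the event that the j-th constrained one is fixed. By inclusion-exclusion over the 2 events:
Σ_{j=0}^{2} (-1)^j C(2,j)(9-j)!
= C(2,0)·9! - C(2,1)·8! + C(2,2)·7!
= 362880 - 80640 + 5040
= 287280

287280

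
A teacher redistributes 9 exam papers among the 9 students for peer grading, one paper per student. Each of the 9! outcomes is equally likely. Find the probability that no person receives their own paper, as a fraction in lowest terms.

16687/45360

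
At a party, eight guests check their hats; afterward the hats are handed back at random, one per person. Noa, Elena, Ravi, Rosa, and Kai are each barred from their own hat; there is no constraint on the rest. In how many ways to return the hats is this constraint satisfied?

21234

Inclusion-exclusion on the 5 forbidden self-matches:
Σ_{j=0}^{5} (-1)^j C(5,j)(8-j)!
= C(5,0)·8! - C(5,1)·7! + C(5,2)·6! - C(5,3)·5! + C(5,4)·4! - C(5,5)·3!
= 40320 - 25200 + 7200 - 1200 + 120 - 6
= 21234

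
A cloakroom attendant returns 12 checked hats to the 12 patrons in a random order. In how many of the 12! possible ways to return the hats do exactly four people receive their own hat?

Pick the 4 fixed positions: C(12,4) = 495 ways.
The other 8 form a derangement: !8 = 14833.
Total: 495 × 14833 = 7342335.

7342335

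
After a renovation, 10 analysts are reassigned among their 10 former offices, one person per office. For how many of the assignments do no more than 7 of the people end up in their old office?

# with exactly i fixed is C(10,i)·!(10-i); sum over i=0..7:
  i=0: C(10,0)·!10 = 1·1334961 = 1334961
  i=1: C(10,1)·!9 = 10·133496 = 1334960
  i=2: C(10,2)·!8 = 45·14833 = 667485
  i=3: C(10,3)·!7 = 120·1854 = 222480
  i=4: C(10,4)·!6 = 210·265 = 55650
  i=5: C(10,5)·!5 = 252·44 = 11088
  i=6: C(10,6)·!4 = 210·9 = 1890
  i=7: C(10,7)·!3 = 120·2 = 240
Total = 3628754.

3628754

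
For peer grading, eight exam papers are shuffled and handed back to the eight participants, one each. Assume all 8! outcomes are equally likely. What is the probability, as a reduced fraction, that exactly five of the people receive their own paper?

1/360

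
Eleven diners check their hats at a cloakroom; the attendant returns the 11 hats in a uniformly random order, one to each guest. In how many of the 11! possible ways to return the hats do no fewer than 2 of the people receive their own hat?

# with exactly i fixed is C(11,i)·!(11-i); sum over i=2..11:
  i=2: C(11,2)·!9 = 55·133496 = 7342280
  i=3: C(11,3)·!8 = 165·14833 = 2447445
  i=4: C(11,4)·!7 = 330·1854 = 611820
  i=5: C(11,5)·!6 = 462·265 = 122430
  i=6: C(11,6)·!5 = 462·44 = 20328
  i=7: C(11,7)·!4 = 330·9 = 2970
  i=8: C(11,8)·!3 = 165·2 = 330
  i=9: C(11,9)·!2 = 55·1 = 55
  i=10: C(11,10)·!1 = 11·0 = 0
  i=11: C(11,11)·!0 = 1·1 = 1
Total = 10547659.

10547659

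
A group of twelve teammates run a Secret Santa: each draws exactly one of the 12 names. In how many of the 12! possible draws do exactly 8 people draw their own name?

Pick the 8 fixed positions: C(12,8) = 495 ways.
The other 4 form a derangement: !4 = 9.
Total: 495 × 9 = 4455.

4455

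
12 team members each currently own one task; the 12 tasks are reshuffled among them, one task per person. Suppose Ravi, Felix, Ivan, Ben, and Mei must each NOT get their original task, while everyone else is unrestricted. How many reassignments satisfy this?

312273360

Let A_j be the event that the j-th constrained one is fixed. By inclusion-exclusion over the 5 events:
Σ_{j=0}^{5} (-1)^j C(5,j)(12-j)!
= C(5,0)·12! - C(5,1)·11! + C(5,2)·10! - C(5,3)·9! + C(5,4)·8! - C(5,5)·7!
= 479001600 - 199584000 + 36288000 - 3628800 + 201600 - 5040
= 312273360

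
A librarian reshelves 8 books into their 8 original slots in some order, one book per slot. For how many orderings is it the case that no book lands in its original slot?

14833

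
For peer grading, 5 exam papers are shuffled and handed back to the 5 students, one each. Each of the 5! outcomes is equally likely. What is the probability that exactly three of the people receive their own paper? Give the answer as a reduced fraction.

Favorable outcomes: C(5,3)·!2 = 10·1 = 10.
Total outcomes: 5! = 120.
Probability = 10/120 = 1/12.

1/12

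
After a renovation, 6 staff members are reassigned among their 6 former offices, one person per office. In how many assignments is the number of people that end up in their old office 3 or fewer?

704

# with exactly i fixed is C(6,i)·!(6-i); sum over i=0..3:
  i=0: C(6,0)·!6 = 1·265 = 265
  i=1: C(6,1)·!5 = 6·44 = 264
  i=2: C(6,2)·!4 = 15·9 = 135
  i=3: C(6,3)·!3 = 20·2 = 40
Total = 704.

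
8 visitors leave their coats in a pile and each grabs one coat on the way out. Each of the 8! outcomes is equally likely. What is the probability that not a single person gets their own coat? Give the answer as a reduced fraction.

2119/5760

Favorable outcomes: !8 = 14833.
Total outcomes: 8! = 40320.
Probability = 14833/40320 = 2119/5760.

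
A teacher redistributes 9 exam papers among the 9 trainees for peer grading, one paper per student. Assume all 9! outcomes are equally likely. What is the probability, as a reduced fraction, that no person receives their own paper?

16687/45360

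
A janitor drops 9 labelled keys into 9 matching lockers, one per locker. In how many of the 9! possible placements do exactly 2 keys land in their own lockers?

66744

Choose which 2 of the 9 are fixed: C(9,2) = 36.
The other 7 form a derangement: !7 = 1854.
Total: 36 × 1854 = 66744.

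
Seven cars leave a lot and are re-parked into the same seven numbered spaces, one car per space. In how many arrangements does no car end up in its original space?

1854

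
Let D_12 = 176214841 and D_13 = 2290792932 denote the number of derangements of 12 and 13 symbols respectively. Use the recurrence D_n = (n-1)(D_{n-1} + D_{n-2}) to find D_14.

D_14 = (14-1)·(D_13 + D_12) = 13·(2290792932 + 176214841) = 13·2467007773 = 32071101049.

32071101049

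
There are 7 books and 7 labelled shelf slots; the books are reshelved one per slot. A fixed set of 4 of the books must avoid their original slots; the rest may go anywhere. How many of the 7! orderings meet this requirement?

2790

Let A_j be the event that the j-th constrained one is fixed. By inclusion-exclusion over the 4 events:
Σ_{j=0}^{4} (-1)^j C(4,j)(7-j)!
= C(4,0)·7! - C(4,1)·6! + C(4,2)·5! - C(4,3)·4! + C(4,4)·3!
= 5040 - 2880 + 720 - 96 + 6
= 2790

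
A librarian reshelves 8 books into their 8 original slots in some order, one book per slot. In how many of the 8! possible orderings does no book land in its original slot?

The subfactorial !8 = [8!/e] (nearest integer).
8! = 40320, and 40320/e ≈ 14832.90, so !8 = 14833.

14833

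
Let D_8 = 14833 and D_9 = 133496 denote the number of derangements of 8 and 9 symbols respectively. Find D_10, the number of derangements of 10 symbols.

1334961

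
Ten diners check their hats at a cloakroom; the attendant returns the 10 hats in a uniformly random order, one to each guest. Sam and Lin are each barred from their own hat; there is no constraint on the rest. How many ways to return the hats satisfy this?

2943360

Inclusion-exclusion on the 2 forbidden self-matches:
Σ_{j=0}^{2} (-1)^j C(2,j)(10-j)!
= C(2,0)·10! - C(2,1)·9! + C(2,2)·8!
= 3628800 - 725760 + 40320
= 2943360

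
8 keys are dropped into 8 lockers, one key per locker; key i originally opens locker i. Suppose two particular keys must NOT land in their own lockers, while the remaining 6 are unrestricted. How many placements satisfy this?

30960

Let A_j be the event that the j-th constrained one is fixed. By inclusion-exclusion over the 2 events:
Σ_{j=0}^{2} (-1)^j C(2,j)(8-j)!
= C(2,0)·8! - C(2,1)·7! + C(2,2)·6!
= 40320 - 10080 + 720
= 30960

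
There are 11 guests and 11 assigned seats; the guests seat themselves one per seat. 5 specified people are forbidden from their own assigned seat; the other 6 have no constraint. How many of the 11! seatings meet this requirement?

Inclusion-exclusion on the 5 forbidden self-matches:
Σ_{j=0}^{5} (-1)^j C(5,j)(11-j)!
= C(5,0)·11! - C(5,1)·10! + C(5,2)·9! - C(5,3)·8! + C(5,4)·7! - C(5,5)·6!
= 39916800 - 18144000 + 3628800 - 403200 + 25200 - 720
= 25022880

25022880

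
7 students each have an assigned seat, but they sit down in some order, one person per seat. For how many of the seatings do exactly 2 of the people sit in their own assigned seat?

924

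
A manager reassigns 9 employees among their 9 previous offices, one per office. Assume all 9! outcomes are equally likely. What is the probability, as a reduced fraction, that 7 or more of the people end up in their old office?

Favorable outcomes: Σ_{i≥7} C(9,i)·!(9-i) = 36·1 + 9·0 + 1·1 = 37.
Total outcomes: 9! = 362880.
Probability = 37/362880 = 37/362880.

37/362880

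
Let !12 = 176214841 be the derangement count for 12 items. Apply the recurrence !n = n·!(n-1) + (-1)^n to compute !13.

2290792932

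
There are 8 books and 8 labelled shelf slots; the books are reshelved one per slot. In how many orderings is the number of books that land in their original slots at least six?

29

# with exactly i fixed is C(8,i)·!(8-i); sum over i=6..8:
  i=6: C(8,6)·!2 = 28·1 = 28
  i=7: C(8,7)·!1 = 8·0 = 0
  i=8: C(8,8)·!0 = 1·1 = 1
Total = 29.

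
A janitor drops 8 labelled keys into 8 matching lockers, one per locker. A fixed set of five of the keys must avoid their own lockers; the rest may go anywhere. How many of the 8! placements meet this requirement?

21234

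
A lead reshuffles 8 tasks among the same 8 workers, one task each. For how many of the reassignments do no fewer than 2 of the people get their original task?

Sum C(8,i)·!(8-i) for i = 2..8:
  i=2: C(8,2)·!6 = 28·265 = 7420
  i=3: C(8,3)·!5 = 56·44 = 2464
  i=4: C(8,4)·!4 = 70·9 = 630
  i=5: C(8,5)·!3 = 56·2 = 112
  i=6: C(8,6)·!2 = 28·1 = 28
  i=7: C(8,7)·!1 = 8·0 = 0
  i=8: C(8,8)·!0 = 1·1 = 1
Total = 10655.

10655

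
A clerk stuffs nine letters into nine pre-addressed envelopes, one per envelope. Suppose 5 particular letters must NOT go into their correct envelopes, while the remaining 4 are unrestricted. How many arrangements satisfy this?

205056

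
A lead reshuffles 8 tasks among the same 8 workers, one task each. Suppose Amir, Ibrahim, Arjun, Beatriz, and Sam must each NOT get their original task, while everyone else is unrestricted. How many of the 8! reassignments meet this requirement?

21234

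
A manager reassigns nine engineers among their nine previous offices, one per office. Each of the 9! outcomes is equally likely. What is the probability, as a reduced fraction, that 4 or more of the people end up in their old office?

6883/362880

Favorable outcomes: Σ_{i≥4} C(9,i)·!(9-i) = 126·44 + 126·9 + 84·2 + 36·1 + 9·0 + 1·1 = 6883.
Total outcomes: 9! = 362880.
Probability = 6883/362880 = 6883/362880.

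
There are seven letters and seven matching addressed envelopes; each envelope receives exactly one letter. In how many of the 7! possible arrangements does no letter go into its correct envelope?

1854

The subfactorial !7 = [7!/e] (nearest integer).
7! = 5040, and 5040/e ≈ 1854.11, so !7 = 1854.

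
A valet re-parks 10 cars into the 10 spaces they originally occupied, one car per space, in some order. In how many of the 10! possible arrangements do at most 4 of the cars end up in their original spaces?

Sum C(10,i)·!(10-i) for i = 0..4:
  i=0: C(10,0)·!10 = 1·1334961 = 1334961
  i=1: C(10,1)·!9 = 10·133496 = 1334960
  i=2: C(10,2)·!8 = 45·14833 = 667485
  i=3: C(10,3)·!7 = 120·1854 = 222480
  i=4: C(10,4)·!6 = 210·265 = 55650
Total = 3615536.

3615536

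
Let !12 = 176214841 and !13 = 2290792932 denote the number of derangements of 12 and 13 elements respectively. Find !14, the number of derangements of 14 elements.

32071101049

!14 = (14-1)·(!13 + !12) = 13·(2290792932 + 176214841) = 13·2467007773 = 32071101049.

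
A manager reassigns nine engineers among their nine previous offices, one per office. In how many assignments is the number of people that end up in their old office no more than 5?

362675

Sum C(9,i)·!(9-i) for i = 0..5:
  i=0: C(9,0)·!9 = 1·133496 = 133496
  i=1: C(9,1)·!8 = 9·14833 = 133497
  i=2: C(9,2)·!7 = 36·1854 = 66744
  i=3: C(9,3)·!6 = 84·265 = 22260
  i=4: C(9,4)·!5 = 126·44 = 5544
  i=5: C(9,5)·!4 = 126·9 = 1134
Total = 362675.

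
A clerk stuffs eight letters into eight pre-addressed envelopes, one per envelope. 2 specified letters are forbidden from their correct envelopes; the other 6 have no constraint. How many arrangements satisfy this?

30960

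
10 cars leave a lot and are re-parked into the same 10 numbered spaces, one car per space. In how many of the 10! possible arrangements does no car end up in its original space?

1334961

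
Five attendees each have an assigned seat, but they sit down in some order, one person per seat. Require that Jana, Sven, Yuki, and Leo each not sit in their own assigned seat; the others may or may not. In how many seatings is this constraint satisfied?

Let A_j be the event that the j-th constrained one is fixed. By inclusion-exclusion over the 4 events:
Σ_{j=0}^{4} (-1)^j C(4,j)(5-j)!
= C(4,0)·5! - C(4,1)·4! + C(4,2)·3! - C(4,3)·2! + C(4,4)·1!
= 120 - 96 + 36 - 8 + 1
= 53

53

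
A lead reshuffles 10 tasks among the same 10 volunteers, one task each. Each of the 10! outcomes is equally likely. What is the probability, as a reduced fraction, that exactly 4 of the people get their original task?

Favorable outcomes: C(10,4)·!6 = 210·265 = 55650.
Total outcomes: 10! = 3628800.
Probability = 55650/3628800 = 53/3456.

53/3456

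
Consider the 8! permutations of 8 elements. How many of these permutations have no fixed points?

14833

Recurrence: !8 = 7·(!7 + !6).
!8 = 7·(1854 + 265) = 7·2119 = 14833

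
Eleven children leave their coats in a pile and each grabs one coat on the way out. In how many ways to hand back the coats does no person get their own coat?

Use !n = n·!(n-1) + (-1)^n.
!11 = 11·1334961 - 1 = 14684570

14684570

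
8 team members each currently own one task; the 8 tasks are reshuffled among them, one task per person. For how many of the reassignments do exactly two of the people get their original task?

7420

Pick the 2 fixed positions: C(8,2) = 28 ways.
The other 6 form a derangement: !6 = 265.
Total: 28 × 265 = 7420.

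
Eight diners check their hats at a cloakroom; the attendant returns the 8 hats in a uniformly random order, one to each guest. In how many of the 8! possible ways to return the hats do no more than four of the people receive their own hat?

# with exactly i fixed is C(8,i)·!(8-i); sum over i=0..4:
  i=0: C(8,0)·!8 = 1·14833 = 14833
  i=1: C(8,1)·!7 = 8·1854 = 14832
  i=2: C(8,2)·!6 = 28·265 = 7420
  i=3: C(8,3)·!5 = 56·44 = 2464
  i=4: C(8,4)·!4 = 70·9 = 630
Total = 40179.

40179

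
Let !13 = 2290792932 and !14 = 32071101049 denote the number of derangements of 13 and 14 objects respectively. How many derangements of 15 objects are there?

481066515734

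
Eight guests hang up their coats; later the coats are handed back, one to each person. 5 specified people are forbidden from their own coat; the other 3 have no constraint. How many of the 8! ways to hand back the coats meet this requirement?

Inclusion-exclusion on the 5 forbidden self-matches:
Σ_{j=0}^{5} (-1)^j C(5,j)(8-j)!
= C(5,0)·8! - C(5,1)·7! + C(5,2)·6! - C(5,3)·5! + C(5,4)·4! - C(5,5)·3!
= 40320 - 25200 + 7200 - 1200 + 120 - 6
= 21234

21234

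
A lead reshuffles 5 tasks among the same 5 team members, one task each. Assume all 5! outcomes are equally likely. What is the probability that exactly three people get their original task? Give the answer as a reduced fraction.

Favorable outcomes: C(5,3)·!2 = 10·1 = 10.
Total outcomes: 5! = 120.
Probability = 10/120 = 1/12.

1/12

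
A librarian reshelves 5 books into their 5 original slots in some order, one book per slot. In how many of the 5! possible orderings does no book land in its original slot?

44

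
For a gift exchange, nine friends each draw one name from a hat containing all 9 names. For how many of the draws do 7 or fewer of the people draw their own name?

362879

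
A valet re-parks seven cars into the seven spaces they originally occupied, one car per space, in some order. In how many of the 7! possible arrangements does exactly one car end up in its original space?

Pick the single fixed position: C(7,1) = 7 ways.
The other 6 form a derangement: !6 = 265.
Total: 7 × 265 = 1855.

1855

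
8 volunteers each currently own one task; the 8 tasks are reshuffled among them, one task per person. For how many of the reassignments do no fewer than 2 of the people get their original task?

10655

# with exactly i fixed is C(8,i)·!(8-i); sum over i=2..8:
  i=2: C(8,2)·!6 = 28·265 = 7420
  i=3: C(8,3)·!5 = 56·44 = 2464
  i=4: C(8,4)·!4 = 70·9 = 630
  i=5: C(8,5)·!3 = 56·2 = 112
  i=6: C(8,6)·!2 = 28·1 = 28
  i=7: C(8,7)·!1 = 8·0 = 0
  i=8: C(8,8)·!0 = 1·1 = 1
Total = 10655.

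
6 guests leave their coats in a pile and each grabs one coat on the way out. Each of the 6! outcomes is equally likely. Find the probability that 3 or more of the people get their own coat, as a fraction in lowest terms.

7/90

Favorable outcomes: Σ_{i≥3} C(6,i)·!(6-i) = 20·2 + 15·1 + 6·0 + 1·1 = 56.
Total outcomes: 6! = 720.
Probability = 56/720 = 7/90.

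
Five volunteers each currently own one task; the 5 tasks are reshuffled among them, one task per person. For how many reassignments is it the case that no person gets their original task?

44

Recurrence: !5 = 4·(!4 + !3).
!5 = 4·(9 + 2) = 4·11 = 44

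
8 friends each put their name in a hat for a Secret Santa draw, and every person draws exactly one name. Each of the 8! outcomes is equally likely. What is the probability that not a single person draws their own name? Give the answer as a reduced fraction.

2119/5760

Favorable outcomes: !8 = 14833.
Total outcomes: 8! = 40320.
Probability = 14833/40320 = 2119/5760.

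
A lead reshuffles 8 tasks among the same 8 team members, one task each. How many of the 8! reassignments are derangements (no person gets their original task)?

14833

The number of derangements of 8 is !8 = Σ_{k=0}^{8} (-1)^k·8!/k!
= 8! - 8!/1! + 8!/2! - 8!/3! + 8!/4! - 8!/5! + 8!/6! - 8!/7! + 8!/8!
= 40320 - 40320 + 20160 - 6720 + 1680 - 336 + 56 - 8 + 1
= 14833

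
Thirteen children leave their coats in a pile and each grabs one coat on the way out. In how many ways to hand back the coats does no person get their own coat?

2290792932

By inclusion-exclusion, !13 = Σ (-1)^k · 13!/k! for k=0..13
= 13! - 13!/1! + 13!/2! - 13!/3! + 13!/4! - 13!/5! + 13!/6! - 13!/7! + 13!/8! - 13!/9! + 13!/10! - 13!/11! + 13!/12! - 13!/13!
= 6227020800 - 6227020800 + 3113510400 - 1037836800 + 259459200 - 51891840 + 8648640 - 1235520 + 154440 - 17160 + 1716 - 156 + 13 - 1
= 2290792932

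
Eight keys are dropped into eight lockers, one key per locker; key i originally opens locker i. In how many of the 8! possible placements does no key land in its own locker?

14833

Recurrence: !8 = 7·(!7 + !6).
!8 = 7·(1854 + 265) = 7·2119 = 14833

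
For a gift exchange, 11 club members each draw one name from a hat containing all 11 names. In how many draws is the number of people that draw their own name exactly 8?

Choose which 8 of the 11 are fixed: C(11,8) = 165.
The remaining 3 must be deranged: !3 = 2.
Total: 165 × 2 = 330.

330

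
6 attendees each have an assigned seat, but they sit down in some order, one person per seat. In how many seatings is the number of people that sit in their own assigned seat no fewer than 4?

# with exactly i fixed is C(6,i)·!(6-i); sum over i=4..6:
  i=4: C(6,4)·!2 = 15·1 = 15
  i=5: C(6,5)·!1 = 6·0 = 0
  i=6: C(6,6)·!0 = 1·1 = 1
Total = 16.

16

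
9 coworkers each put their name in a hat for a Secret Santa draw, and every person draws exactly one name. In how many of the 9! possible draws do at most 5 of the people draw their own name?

362675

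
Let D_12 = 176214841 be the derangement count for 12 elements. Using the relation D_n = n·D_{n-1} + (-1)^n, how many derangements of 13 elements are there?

2290792932

D_13 = 13·176214841 - 1 = 2290792932.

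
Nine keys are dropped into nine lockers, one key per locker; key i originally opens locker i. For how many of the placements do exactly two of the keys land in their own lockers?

Pick the 2 fixed positions: C(9,2) = 36 ways.
The remaining 7 must be deranged: !7 = 1854.
Total: 36 × 1854 = 66744.

66744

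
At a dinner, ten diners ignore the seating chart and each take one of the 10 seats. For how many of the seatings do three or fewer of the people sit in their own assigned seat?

3559886

Sum C(10,i)·!(10-i) for i = 0..3:
  i=0: C(10,0)·!10 = 1·1334961 = 1334961
  i=1: C(10,1)·!9 = 10·133496 = 1334960
  i=2: C(10,2)·!8 = 45·14833 = 667485
  i=3: C(10,3)·!7 = 120·1854 = 222480
Total = 3559886.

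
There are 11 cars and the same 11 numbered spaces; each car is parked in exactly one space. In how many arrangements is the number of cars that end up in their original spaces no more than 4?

Sum C(11,i)·!(11-i) for i = 0..4:
  i=0: C(11,0)·!11 = 1·14684570 = 14684570
  i=1: C(11,1)·!10 = 11·1334961 = 14684571
  i=2: C(11,2)·!9 = 55·133496 = 7342280
  i=3: C(11,3)·!8 = 165·14833 = 2447445
  i=4: C(11,4)·!7 = 330·1854 = 611820
Total = 39770686.

39770686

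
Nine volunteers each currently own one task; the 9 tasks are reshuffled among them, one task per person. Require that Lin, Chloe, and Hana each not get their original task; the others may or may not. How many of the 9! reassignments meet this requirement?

256320

Let A_j be the event that the j-th constrained one is fixed. By inclusion-exclusion over the 3 events:
Σ_{j=0}^{3} (-1)^j C(3,j)(9-j)!
= C(3,0)·9! - C(3,1)·8! + C(3,2)·7! - C(3,3)·6!
= 362880 - 120960 + 15120 - 720
= 256320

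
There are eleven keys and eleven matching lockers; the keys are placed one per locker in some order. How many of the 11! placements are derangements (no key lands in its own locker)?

!11 = 11! · Σ_{k=0}^{11} (-1)^k/k!
= 11! - 11!/1! + 11!/2! - 11!/3! + 11!/4! - 11!/5! + 11!/6! - 11!/7! + 11!/8! - 11!/9! + 11!/10! - 11!/11!
= 39916800 - 39916800 + 19958400 - 6652800 + 1663200 - 332640 + 55440 - 7920 + 990 - 110 + 11 - 1
= 14684570

14684570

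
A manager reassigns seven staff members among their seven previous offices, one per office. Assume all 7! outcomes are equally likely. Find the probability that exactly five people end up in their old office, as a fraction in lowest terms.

1/240

Favorable outcomes: C(7,5)·!2 = 21·1 = 21.
Total outcomes: 7! = 5040.
Probability = 21/5040 = 1/240.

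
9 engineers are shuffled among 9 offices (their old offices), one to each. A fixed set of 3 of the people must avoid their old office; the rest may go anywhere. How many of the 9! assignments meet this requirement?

256320

Let A_j be the event that the j-th constrained one is fixed. By inclusion-exclusion over the 3 events:
Σ_{j=0}^{3} (-1)^j C(3,j)(9-j)!
= C(3,0)·9! - C(3,1)·8! + C(3,2)·7! - C(3,3)·6!
= 362880 - 120960 + 15120 - 720
= 256320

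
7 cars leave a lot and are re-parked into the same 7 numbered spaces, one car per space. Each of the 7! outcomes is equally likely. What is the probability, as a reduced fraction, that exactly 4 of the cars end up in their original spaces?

Favorable outcomes: C(7,4)·!3 = 35·2 = 70.
Total outcomes: 7! = 5040.
Probability = 70/5040 = 1/72.

1/72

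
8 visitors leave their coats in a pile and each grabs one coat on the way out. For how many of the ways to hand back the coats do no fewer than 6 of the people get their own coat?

29

Sum C(8,i)·!(8-i) for i = 6..8:
  i=6: C(8,6)·!2 = 28·1 = 28
  i=7: C(8,7)·!1 = 8·0 = 0
  i=8: C(8,8)·!0 = 1·1 = 1
Total = 29.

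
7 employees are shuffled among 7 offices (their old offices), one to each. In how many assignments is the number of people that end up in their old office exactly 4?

70

Pick the 4 fixed positions: C(7,4) = 35 ways.
The remaining 3 must be deranged: !3 = 2.
Total: 35 × 2 = 70.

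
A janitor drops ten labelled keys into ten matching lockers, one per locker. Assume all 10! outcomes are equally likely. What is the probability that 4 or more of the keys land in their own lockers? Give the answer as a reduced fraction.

34457/1814400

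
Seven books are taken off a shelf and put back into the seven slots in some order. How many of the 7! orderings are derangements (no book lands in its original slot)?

1854

The subfactorial !7 = [7!/e] (nearest integer).
7! = 5040, and 5040/e ≈ 1854.11, so !7 = 1854.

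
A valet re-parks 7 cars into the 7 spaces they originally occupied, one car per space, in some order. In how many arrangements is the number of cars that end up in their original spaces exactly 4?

70

Pick the 4 fixed positions: C(7,4) = 35 ways.
The other 3 form a derangement: !3 = 2.
Total: 35 × 2 = 70.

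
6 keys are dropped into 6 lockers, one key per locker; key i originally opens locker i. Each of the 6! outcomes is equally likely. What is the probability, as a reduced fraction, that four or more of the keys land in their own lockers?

1/45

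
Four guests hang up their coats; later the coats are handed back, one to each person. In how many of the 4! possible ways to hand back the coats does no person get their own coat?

9

Recurrence: !4 = 3·(!3 + !2).
!4 = 3·(2 + 1) = 3·3 = 9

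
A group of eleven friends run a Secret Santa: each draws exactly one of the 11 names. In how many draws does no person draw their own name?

By inclusion-exclusion, !11 = Σ (-1)^k · 11!/k! for k=0..11
= 11! - 11!/1! + 11!/2! - 11!/3! + 11!/4! - 11!/5! + 11!/6! - 11!/7! + 11!/8! - 11!/9! + 11!/10! - 11!/11!
= 39916800 - 39916800 + 19958400 - 6652800 + 1663200 - 332640 + 55440 - 7920 + 990 - 110 + 11 - 1
= 14684570

14684570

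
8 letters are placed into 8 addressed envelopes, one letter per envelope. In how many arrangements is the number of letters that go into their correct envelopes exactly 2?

Choose which 2 of the 8 are fixed: C(8,2) = 28.
The remaining 6 must be deranged: !6 = 265.
Total: 28 × 265 = 7420.

7420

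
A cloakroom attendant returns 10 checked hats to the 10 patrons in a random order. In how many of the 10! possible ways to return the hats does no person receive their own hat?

Recurrence: !10 = 9·(!9 + !8).
!10 = 9·(133496 + 14833) = 9·148329 = 1334961

1334961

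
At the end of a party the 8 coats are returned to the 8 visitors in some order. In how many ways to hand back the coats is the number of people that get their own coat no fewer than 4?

Sum C(8,i)·!(8-i) for i = 4..8:
  i=4: C(8,4)·!4 = 70·9 = 630
  i=5: C(8,5)·!3 = 56·2 = 112
  i=6: C(8,6)·!2 = 28·1 = 28
  i=7: C(8,7)·!1 = 8·0 = 0
  i=8: C(8,8)·!0 = 1·1 = 1
Total = 771.

771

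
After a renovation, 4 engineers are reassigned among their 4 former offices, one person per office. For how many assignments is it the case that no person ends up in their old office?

9

Recurrence: !4 = 4·!3 + (-1)^4.
!4 = 4·2 + 1 = 9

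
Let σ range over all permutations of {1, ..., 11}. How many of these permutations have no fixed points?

14684570

!11 = 11! · Σ_{k=0}^{11} (-1)^k/k!
= 11! - 11!/1! + 11!/2! - 11!/3! + 11!/4! - 11!/5! + 11!/6! - 11!/7! + 11!/8! - 11!/9! + 11!/10! - 11!/11!
= 39916800 - 39916800 + 19958400 - 6652800 + 1663200 - 332640 + 55440 - 7920 + 990 - 110 + 11 - 1
= 14684570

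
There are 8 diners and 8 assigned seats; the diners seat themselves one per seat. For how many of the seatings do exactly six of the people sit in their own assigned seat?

Choose which 6 of the 8 are fixed: C(8,6) = 28.
The remaining 2 must be deranged: !2 = 1.
Total: 28 × 1 = 28.

28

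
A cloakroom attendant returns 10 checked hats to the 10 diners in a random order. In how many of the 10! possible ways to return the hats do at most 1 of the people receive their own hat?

2669921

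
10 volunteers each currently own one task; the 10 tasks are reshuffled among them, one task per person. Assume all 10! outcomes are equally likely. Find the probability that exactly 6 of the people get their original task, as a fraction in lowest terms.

1/1920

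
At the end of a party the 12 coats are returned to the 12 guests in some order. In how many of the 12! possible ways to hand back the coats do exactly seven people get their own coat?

34848

Choose which 7 of the 12 are fixed: C(12,7) = 792.
The other 5 form a derangement: !5 = 44.
Total: 792 × 44 = 34848.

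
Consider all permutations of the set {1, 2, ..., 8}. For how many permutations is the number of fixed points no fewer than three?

3235

# with exactly i fixed is C(8,i)·!(8-i); sum over i=3..8:
  i=3: C(8,3)·!5 = 56·44 = 2464
  i=4: C(8,4)·!4 = 70·9 = 630
  i=5: C(8,5)·!3 = 56·2 = 112
  i=6: C(8,6)·!2 = 28·1 = 28
  i=7: C(8,7)·!1 = 8·0 = 0
  i=8: C(8,8)·!0 = 1·1 = 1
Total = 3235.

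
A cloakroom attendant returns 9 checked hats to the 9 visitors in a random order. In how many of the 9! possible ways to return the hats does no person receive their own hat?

133496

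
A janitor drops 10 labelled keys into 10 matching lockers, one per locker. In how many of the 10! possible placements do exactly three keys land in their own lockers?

222480

Pick the 3 fixed positions: C(10,3) = 120 ways.
The remaining 7 must be deranged: !7 = 1854.
Total: 120 × 1854 = 222480.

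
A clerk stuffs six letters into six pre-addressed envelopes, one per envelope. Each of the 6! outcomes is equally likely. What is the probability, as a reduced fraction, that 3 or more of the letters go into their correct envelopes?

7/90

Favorable outcomes: Σ_{i≥3} C(6,i)·!(6-i) = 20·2 + 15·1 + 6·0 + 1·1 = 56.
Total outcomes: 6! = 720.
Probability = 56/720 = 7/90.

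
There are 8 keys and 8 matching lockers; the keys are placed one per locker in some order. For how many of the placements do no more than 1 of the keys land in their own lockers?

29665

# with exactly i fixed is C(8,i)·!(8-i); sum over i=0..1:
  i=0: C(8,0)·!8 = 1·14833 = 14833
  i=1: C(8,1)·!7 = 8·1854 = 14832
Total = 29665.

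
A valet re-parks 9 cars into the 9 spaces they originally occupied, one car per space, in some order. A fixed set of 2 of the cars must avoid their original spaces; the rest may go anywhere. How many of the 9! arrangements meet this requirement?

287280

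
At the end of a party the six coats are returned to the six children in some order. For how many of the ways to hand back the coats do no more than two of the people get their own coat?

664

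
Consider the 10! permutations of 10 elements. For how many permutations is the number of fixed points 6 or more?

2176

# with exactly i fixed is C(10,i)·!(10-i); sum over i=6..10:
  i=6: C(10,6)·!4 = 210·9 = 1890
  i=7: C(10,7)·!3 = 120·2 = 240
  i=8: C(10,8)·!2 = 45·1 = 45
  i=9: C(10,9)·!1 = 10·0 = 0
  i=10: C(10,10)·!0 = 1·1 = 1
Total = 2176.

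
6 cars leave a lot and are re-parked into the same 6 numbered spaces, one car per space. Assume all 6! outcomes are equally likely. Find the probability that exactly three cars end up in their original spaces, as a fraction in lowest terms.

1/18

Favorable outcomes: C(6,3)·!3 = 20·2 = 40.
Total outcomes: 6! = 720.
Probability = 40/720 = 1/18.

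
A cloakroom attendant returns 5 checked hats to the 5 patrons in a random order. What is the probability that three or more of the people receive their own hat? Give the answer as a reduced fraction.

11/120

Favorable outcomes: Σ_{i≥3} C(5,i)·!(5-i) = 10·1 + 5·0 + 1·1 = 11.
Total outcomes: 5! = 120.
Probability = 11/120 = 11/120.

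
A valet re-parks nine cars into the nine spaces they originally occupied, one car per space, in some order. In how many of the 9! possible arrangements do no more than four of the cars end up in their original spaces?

361541

# with exactly i fixed is C(9,i)·!(9-i); sum over i=0..4:
  i=0: C(9,0)·!9 = 1·133496 = 133496
  i=1: C(9,1)·!8 = 9·14833 = 133497
  i=2: C(9,2)·!7 = 36·1854 = 66744
  i=3: C(9,3)·!6 = 84·265 = 22260
  i=4: C(9,4)·!5 = 126·44 = 5544
Total = 361541.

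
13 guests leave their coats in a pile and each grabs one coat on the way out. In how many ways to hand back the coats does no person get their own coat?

2290792932

The number of derangements of 13 is !13 = Σ_{k=0}^{13} (-1)^k·13!/k!
= 13! - 13!/1! + 13!/2! - 13!/3! + 13!/4! - 13!/5! + 13!/6! - 13!/7! + 13!/8! - 13!/9! + 13!/10! - 13!/11! + 13!/12! - 13!/13!
= 6227020800 - 6227020800 + 3113510400 - 1037836800 + 259459200 - 51891840 + 8648640 - 1235520 + 154440 - 17160 + 1716 - 156 + 13 - 1
= 2290792932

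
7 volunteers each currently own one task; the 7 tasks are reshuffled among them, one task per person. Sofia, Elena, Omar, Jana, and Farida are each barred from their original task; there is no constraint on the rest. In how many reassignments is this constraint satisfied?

Inclusion-exclusion on the 5 forbidden self-matches:
Σ_{j=0}^{5} (-1)^j C(5,j)(7-j)!
= C(5,0)·7! - C(5,1)·6! + C(5,2)·5! - C(5,3)·4! + C(5,4)·3! - C(5,5)·2!
= 5040 - 3600 + 1200 - 240 + 30 - 2
= 2428

2428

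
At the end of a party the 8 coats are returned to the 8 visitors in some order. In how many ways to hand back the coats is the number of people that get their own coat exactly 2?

7420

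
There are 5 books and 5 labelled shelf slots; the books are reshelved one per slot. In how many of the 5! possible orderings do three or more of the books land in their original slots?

# with exactly i fixed is C(5,i)·!(5-i); sum over i=3..5:
  i=3: C(5,3)·!2 = 10·1 = 10
  i=4: C(5,4)·!1 = 5·0 = 0
  i=5: C(5,5)·!0 = 1·1 = 1
Total = 11.

11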